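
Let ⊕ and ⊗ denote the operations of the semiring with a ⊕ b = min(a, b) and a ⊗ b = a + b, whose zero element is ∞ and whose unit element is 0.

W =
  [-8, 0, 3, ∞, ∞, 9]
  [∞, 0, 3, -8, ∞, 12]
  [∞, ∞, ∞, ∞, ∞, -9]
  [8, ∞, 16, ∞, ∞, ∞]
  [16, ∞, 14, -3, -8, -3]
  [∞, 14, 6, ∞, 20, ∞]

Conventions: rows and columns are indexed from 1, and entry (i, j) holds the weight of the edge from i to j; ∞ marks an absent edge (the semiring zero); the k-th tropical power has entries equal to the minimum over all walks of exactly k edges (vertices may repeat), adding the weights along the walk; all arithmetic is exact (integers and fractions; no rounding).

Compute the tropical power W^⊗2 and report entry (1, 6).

W^⊗2:
  [-16, -8, -5, -8, 29, -6]
  [0, 0, 3, -8, 32, -6]
  [∞, 5, -3, ∞, 11, ∞]
  [0, 8, 11, ∞, ∞, 7]
  [5, 11, 3, -11, -16, -11]
  [36, 14, 17, 6, 12, -3]
Key observation: the optimum is the walk 1->3->6, with weight 3 + (-9) = -6.
Optimal value attained by: walk 1->3->6.
Answer: (W^⊗2)[1][6] = -6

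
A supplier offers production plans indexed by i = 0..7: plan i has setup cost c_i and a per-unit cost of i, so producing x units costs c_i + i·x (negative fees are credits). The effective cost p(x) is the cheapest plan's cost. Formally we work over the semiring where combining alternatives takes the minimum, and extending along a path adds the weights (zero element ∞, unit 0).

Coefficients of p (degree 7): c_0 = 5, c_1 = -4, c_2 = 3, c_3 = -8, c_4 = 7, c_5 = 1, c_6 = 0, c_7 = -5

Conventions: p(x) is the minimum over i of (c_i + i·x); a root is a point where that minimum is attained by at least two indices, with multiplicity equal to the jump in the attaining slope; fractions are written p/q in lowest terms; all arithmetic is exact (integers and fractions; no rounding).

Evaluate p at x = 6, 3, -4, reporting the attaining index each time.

p(6) = min(5+0·6=5, -4+1·6=2, 3+2·6=15, -8+3·6=10, 7+4·6=31, 1+5·6=31, 0+6·6=36, -5+7·6=37) = 2 (attained by i=1)
p(3) = min(5+0·3=5, -4+1·3=-1, 3+2·3=9, -8+3·3=1, 7+4·3=19, 1+5·3=16, 0+6·3=18, -5+7·3=16) = -1 (attained by i=1)
p(-4) = min(5+0·(-4)=5, -4+1·(-4)=-8, 3+2·(-4)=-5, -8+3·(-4)=-20, 7+4·(-4)=-9, 1+5·(-4)=-19, 0+6·(-4)=-24, -5+7·(-4)=-33) = -33 (attained by i=7)
Answer: p(6) = 2; p(3) = -1; p(-4) = -33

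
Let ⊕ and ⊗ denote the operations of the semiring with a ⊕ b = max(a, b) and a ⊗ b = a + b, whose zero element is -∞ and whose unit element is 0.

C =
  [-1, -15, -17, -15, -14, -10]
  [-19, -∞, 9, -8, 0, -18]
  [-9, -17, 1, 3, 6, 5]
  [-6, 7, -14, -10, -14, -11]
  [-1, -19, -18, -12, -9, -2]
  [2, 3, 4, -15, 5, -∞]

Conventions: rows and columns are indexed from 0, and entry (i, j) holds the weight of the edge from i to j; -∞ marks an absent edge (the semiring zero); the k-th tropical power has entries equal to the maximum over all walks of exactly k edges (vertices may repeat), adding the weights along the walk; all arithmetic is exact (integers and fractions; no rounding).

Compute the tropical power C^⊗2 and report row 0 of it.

C^⊗2:
  [-2, -7, -6, -14, -5, -11]
  [0, -1, 10, 12, 15, 14]
  [7, 10, 9, 4, 10, 6]
  [-7, -3, 16, -1, 7, -9]
  [0, 1, 2, -15, 3, -11]
  [4, -8, 12, 7, 10, 9]
Answer: row 0 of C^⊗2 = [-2, -7, -6, -14, -5, -11]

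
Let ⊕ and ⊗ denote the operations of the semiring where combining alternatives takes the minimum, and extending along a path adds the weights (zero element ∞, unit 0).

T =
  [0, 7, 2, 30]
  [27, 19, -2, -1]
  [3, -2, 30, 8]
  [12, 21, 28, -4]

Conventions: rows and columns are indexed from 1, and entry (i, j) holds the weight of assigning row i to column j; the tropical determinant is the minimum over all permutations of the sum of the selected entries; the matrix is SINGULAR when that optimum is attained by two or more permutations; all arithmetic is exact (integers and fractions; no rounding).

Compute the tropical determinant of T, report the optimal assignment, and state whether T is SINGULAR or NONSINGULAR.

σ = (1, 2, 3, 4): 0 + 19 + 30 + (-4) = 45
σ = (1, 2, 4, 3): 0 + 19 + 8 + 28 = 55
σ = (1, 3, 2, 4): 0 + (-2) + (-2) + (-4) = -8
σ = (1, 3, 4, 2): 0 + (-2) + 8 + 21 = 27
σ = (1, 4, 2, 3): 0 + (-1) + (-2) + 28 = 25
σ = (1, 4, 3, 2): 0 + (-1) + 30 + 21 = 50
σ = (2, 1, 3, 4): 7 + 27 + 30 + (-4) = 60
σ = (2, 1, 4, 3): 7 + 27 + 8 + 28 = 70
σ = (2, 3, 1, 4): 7 + (-2) + 3 + (-4) = 4
σ = (2, 3, 4, 1): 7 + (-2) + 8 + 12 = 25
σ = (2, 4, 1, 3): 7 + (-1) + 3 + 28 = 37
σ = (2, 4, 3, 1): 7 + (-1) + 30 + 12 = 48
σ = (3, 1, 2, 4): 2 + 27 + (-2) + (-4) = 23
σ = (3, 1, 4, 2): 2 + 27 + 8 + 21 = 58
σ = (3, 2, 1, 4): 2 + 19 + 3 + (-4) = 20
σ = (3, 2, 4, 1): 2 + 19 + 8 + 12 = 41
σ = (3, 4, 1, 2): 2 + (-1) + 3 + 21 = 25
σ = (3, 4, 2, 1): 2 + (-1) + (-2) + 12 = 11
σ = (4, 1, 2, 3): 30 + 27 + (-2) + 28 = 83
σ = (4, 1, 3, 2): 30 + 27 + 30 + 21 = 108
σ = (4, 2, 1, 3): 30 + 19 + 3 + 28 = 80
σ = (4, 2, 3, 1): 30 + 19 + 30 + 12 = 91
σ = (4, 3, 1, 2): 30 + (-2) + 3 + 21 = 52
σ = (4, 3, 2, 1): 30 + (-2) + (-2) + 12 = 38
Optimal value attained by: σ = (1, 3, 2, 4).
Answer: det⊕(T) = -8; verdict: NONSINGULAR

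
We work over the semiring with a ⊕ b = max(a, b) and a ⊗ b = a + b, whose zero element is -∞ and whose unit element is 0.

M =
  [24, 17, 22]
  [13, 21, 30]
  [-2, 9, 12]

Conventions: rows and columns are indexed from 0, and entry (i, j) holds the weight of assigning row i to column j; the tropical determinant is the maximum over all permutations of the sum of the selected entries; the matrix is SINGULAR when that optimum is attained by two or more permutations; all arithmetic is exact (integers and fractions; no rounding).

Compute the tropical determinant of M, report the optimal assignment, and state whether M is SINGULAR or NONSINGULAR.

σ = (0, 1, 2): 24 + 21 + 12 = 57
σ = (0, 2, 1): 24 + 30 + 9 = 63
σ = (1, 0, 2): 17 + 13 + 12 = 42
σ = (1, 2, 0): 17 + 30 + (-2) = 45
σ = (2, 0, 1): 22 + 13 + 9 = 44
σ = (2, 1, 0): 22 + 21 + (-2) = 41
Optimal value attained by: σ = (0, 2, 1).
Answer: det⊕(M) = 63; verdict: NONSINGULAR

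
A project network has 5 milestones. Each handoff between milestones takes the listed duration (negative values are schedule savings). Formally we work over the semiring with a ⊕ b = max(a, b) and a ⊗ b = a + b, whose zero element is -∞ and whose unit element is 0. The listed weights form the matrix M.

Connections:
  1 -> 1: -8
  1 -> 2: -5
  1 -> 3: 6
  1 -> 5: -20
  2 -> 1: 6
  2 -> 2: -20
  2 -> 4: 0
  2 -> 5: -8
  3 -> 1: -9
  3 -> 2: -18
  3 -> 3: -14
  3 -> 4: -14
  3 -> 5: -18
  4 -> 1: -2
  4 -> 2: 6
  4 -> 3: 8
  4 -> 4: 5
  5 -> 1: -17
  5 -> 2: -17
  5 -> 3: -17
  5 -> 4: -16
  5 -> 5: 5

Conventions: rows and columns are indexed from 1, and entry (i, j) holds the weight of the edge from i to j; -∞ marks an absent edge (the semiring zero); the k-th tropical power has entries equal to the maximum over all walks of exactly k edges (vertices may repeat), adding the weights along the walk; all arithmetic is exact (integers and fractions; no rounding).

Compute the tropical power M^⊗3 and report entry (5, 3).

M^⊗2:
  [1, -12, -2, -5, -12]
  [-2, 6, 12, 5, -3]
  [-12, -8, -3, -9, -13]
  [12, 11, 13, 10, -2]
  [-11, -10, -8, -11, 10]
M^⊗3:
  [-6, 1, 7, 0, -7]
  [12, 11, 13, 10, 2]
  [-2, -3, -1, -4, -8]
  [17, 16, 18, 15, 3]
  [-4, -5, -3, -6, 15]
Key observation: the optimum is the walk 5->4->4->3, with weight (-16) + 5 + 8 = -3.
Optimal value attained by: walk 5->4->4->3.
Answer: (M^⊗3)[5][3] = -3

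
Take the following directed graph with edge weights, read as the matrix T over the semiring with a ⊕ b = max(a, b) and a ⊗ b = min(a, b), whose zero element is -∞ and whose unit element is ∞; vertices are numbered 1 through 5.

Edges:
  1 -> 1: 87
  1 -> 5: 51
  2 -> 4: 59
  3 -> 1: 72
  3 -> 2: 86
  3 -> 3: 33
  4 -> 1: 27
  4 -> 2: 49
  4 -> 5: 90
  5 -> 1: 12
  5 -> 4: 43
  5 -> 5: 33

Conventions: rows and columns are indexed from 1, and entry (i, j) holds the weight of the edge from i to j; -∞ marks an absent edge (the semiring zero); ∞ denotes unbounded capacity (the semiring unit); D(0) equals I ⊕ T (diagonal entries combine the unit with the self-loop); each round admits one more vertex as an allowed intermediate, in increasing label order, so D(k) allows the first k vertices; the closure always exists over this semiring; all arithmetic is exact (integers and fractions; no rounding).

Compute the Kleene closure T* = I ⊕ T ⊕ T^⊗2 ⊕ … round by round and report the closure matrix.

D(0):
  [∞, -∞, -∞, -∞, 51]
  [-∞, ∞, -∞, 59, -∞]
  [72, 86, ∞, -∞, -∞]
  [27, 49, -∞, ∞, 90]
  [12, -∞, -∞, 43, ∞]
D(1):
  [∞, -∞, -∞, -∞, 51]
  [-∞, ∞, -∞, 59, -∞]
  [72, 86, ∞, -∞, 51]
  [27, 49, -∞, ∞, 90]
  [12, -∞, -∞, 43, ∞]
D(2):
  [∞, -∞, -∞, -∞, 51]
  [-∞, ∞, -∞, 59, -∞]
  [72, 86, ∞, 59, 51]
  [27, 49, -∞, ∞, 90]
  [12, -∞, -∞, 43, ∞]
D(3):
  [∞, -∞, -∞, -∞, 51]
  [-∞, ∞, -∞, 59, -∞]
  [72, 86, ∞, 59, 51]
  [27, 49, -∞, ∞, 90]
  [12, -∞, -∞, 43, ∞]
D(4):
  [∞, -∞, -∞, -∞, 51]
  [27, ∞, -∞, 59, 59]
  [72, 86, ∞, 59, 59]
  [27, 49, -∞, ∞, 90]
  [27, 43, -∞, 43, ∞]
D(5):
  [∞, 43, -∞, 43, 51]
  [27, ∞, -∞, 59, 59]
  [72, 86, ∞, 59, 59]
  [27, 49, -∞, ∞, 90]
  [27, 43, -∞, 43, ∞]
Answer: T* = [[∞, 43, -∞, 43, 51], [27, ∞, -∞, 59, 59], [72, 86, ∞, 59, 59], [27, 49, -∞, ∞, 90], [27, 43, -∞, 43, ∞]]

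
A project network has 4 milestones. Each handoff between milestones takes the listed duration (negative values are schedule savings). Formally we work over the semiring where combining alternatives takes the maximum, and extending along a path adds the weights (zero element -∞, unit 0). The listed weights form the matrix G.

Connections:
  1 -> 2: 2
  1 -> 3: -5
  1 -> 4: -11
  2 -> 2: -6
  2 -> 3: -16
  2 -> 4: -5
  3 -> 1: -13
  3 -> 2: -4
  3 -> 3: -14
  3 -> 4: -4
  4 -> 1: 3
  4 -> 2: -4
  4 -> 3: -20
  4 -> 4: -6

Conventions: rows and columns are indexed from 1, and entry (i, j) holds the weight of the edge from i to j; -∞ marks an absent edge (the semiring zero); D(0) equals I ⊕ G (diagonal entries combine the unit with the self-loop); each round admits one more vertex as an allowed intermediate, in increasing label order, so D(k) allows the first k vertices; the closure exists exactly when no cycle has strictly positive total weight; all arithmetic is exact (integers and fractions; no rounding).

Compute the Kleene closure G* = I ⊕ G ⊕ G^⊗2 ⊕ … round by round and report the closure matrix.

D(0):
  [0, 2, -5, -11]
  [-∞, 0, -16, -5]
  [-13, -4, 0, -4]
  [3, -4, -20, 0]
D(1):
  [0, 2, -5, -11]
  [-∞, 0, -16, -5]
  [-13, -4, 0, -4]
  [3, 5, -2, 0]
D(2):
  [0, 2, -5, -3]
  [-∞, 0, -16, -5]
  [-13, -4, 0, -4]
  [3, 5, -2, 0]
D(3):
  [0, 2, -5, -3]
  [-29, 0, -16, -5]
  [-13, -4, 0, -4]
  [3, 5, -2, 0]
D(4):
  [0, 2, -5, -3]
  [-2, 0, -7, -5]
  [-1, 1, 0, -4]
  [3, 5, -2, 0]
Answer: G* = [[0, 2, -5, -3], [-2, 0, -7, -5], [-1, 1, 0, -4], [3, 5, -2, 0]]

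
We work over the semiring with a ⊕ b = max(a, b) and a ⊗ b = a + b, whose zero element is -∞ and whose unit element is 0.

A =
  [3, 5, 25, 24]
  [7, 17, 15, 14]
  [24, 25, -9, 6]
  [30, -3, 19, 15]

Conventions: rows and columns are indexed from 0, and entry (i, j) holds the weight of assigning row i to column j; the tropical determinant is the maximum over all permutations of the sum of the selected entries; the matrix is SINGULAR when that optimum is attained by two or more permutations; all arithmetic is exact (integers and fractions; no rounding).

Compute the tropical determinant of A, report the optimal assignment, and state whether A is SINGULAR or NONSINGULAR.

σ = (0, 1, 2, 3): 3 + 17 + (-9) + 15 = 26
σ = (0, 1, 3, 2): 3 + 17 + 6 + 19 = 45
σ = (0, 2, 1, 3): 3 + 15 + 25 + 15 = 58
σ = (0, 2, 3, 1): 3 + 15 + 6 + (-3) = 21
σ = (0, 3, 1, 2): 3 + 14 + 25 + 19 = 61
σ = (0, 3, 2, 1): 3 + 14 + (-9) + (-3) = 5
σ = (1, 0, 2, 3): 5 + 7 + (-9) + 15 = 18
σ = (1, 0, 3, 2): 5 + 7 + 6 + 19 = 37
σ = (1, 2, 0, 3): 5 + 15 + 24 + 15 = 59
σ = (1, 2, 3, 0): 5 + 15 + 6 + 30 = 56
σ = (1, 3, 0, 2): 5 + 14 + 24 + 19 = 62
σ = (1, 3, 2, 0): 5 + 14 + (-9) + 30 = 40
σ = (2, 0, 1, 3): 25 + 7 + 25 + 15 = 72
σ = (2, 0, 3, 1): 25 + 7 + 6 + (-3) = 35
σ = (2, 1, 0, 3): 25 + 17 + 24 + 15 = 81
σ = (2, 1, 3, 0): 25 + 17 + 6 + 30 = 78
σ = (2, 3, 0, 1): 25 + 14 + 24 + (-3) = 60
σ = (2, 3, 1, 0): 25 + 14 + 25 + 30 = 94
σ = (3, 0, 1, 2): 24 + 7 + 25 + 19 = 75
σ = (3, 0, 2, 1): 24 + 7 + (-9) + (-3) = 19
σ = (3, 1, 0, 2): 24 + 17 + 24 + 19 = 84
σ = (3, 1, 2, 0): 24 + 17 + (-9) + 30 = 62
σ = (3, 2, 0, 1): 24 + 15 + 24 + (-3) = 60
σ = (3, 2, 1, 0): 24 + 15 + 25 + 30 = 94
Optimal value attained by: σ = (2, 3, 1, 0).
Answer: det⊕(A) = 94; verdict: SINGULAR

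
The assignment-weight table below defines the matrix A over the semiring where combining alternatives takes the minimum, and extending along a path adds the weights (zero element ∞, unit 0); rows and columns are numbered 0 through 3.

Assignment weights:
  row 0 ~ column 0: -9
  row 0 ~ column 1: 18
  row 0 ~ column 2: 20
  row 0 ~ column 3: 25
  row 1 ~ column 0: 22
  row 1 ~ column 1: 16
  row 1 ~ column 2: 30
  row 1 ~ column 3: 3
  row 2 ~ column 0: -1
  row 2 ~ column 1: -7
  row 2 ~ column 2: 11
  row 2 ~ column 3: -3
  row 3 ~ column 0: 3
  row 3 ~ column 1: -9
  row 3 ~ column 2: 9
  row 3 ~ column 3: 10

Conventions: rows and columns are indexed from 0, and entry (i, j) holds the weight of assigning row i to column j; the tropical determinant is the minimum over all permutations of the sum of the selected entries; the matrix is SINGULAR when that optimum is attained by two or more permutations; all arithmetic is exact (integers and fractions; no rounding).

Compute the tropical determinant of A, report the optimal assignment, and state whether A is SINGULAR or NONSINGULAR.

σ = (0, 1, 2, 3): (-9) + 16 + 11 + 10 = 28
σ = (0, 1, 3, 2): (-9) + 16 + (-3) + 9 = 13
σ = (0, 2, 1, 3): (-9) + 30 + (-7) + 10 = 24
σ = (0, 2, 3, 1): (-9) + 30 + (-3) + (-9) = 9
σ = (0, 3, 1, 2): (-9) + 3 + (-7) + 9 = -4
σ = (0, 3, 2, 1): (-9) + 3 + 11 + (-9) = -4
σ = (1, 0, 2, 3): 18 + 22 + 11 + 10 = 61
σ = (1, 0, 3, 2): 18 + 22 + (-3) + 9 = 46
σ = (1, 2, 0, 3): 18 + 30 + (-1) + 10 = 57
σ = (1, 2, 3, 0): 18 + 30 + (-3) + 3 = 48
σ = (1, 3, 0, 2): 18 + 3 + (-1) + 9 = 29
σ = (1, 3, 2, 0): 18 + 3 + 11 + 3 = 35
σ = (2, 0, 1, 3): 20 + 22 + (-7) + 10 = 45
σ = (2, 0, 3, 1): 20 + 22 + (-3) + (-9) = 30
σ = (2, 1, 0, 3): 20 + 16 + (-1) + 10 = 45
σ = (2, 1, 3, 0): 20 + 16 + (-3) + 3 = 36
σ = (2, 3, 0, 1): 20 + 3 + (-1) + (-9) = 13
σ = (2, 3, 1, 0): 20 + 3 + (-7) + 3 = 19
σ = (3, 0, 1, 2): 25 + 22 + (-7) + 9 = 49
σ = (3, 0, 2, 1): 25 + 22 + 11 + (-9) = 49
σ = (3, 1, 0, 2): 25 + 16 + (-1) + 9 = 49
σ = (3, 1, 2, 0): 25 + 16 + 11 + 3 = 55
σ = (3, 2, 0, 1): 25 + 30 + (-1) + (-9) = 45
σ = (3, 2, 1, 0): 25 + 30 + (-7) + 3 = 51
Optimal value attained by: σ = (0, 3, 1, 2).
Answer: det⊕(A) = -4; verdict: SINGULAR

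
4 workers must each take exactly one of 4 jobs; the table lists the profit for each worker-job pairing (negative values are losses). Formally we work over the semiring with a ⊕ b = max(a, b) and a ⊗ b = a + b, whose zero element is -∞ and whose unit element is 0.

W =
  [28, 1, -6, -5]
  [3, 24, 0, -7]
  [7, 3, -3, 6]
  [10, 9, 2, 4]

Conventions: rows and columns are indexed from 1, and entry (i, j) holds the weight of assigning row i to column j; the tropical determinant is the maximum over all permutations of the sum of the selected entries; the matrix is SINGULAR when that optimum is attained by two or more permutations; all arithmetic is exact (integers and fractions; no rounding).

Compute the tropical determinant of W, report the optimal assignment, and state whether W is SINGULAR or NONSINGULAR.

σ = (1, 2, 3, 4): 28 + 24 + (-3) + 4 = 53
σ = (1, 2, 4, 3): 28 + 24 + 6 + 2 = 60
σ = (1, 3, 2, 4): 28 + 0 + 3 + 4 = 35
σ = (1, 3, 4, 2): 28 + 0 + 6 + 9 = 43
σ = (1, 4, 2, 3): 28 + (-7) + 3 + 2 = 26
σ = (1, 4, 3, 2): 28 + (-7) + (-3) + 9 = 27
σ = (2, 1, 3, 4): 1 + 3 + (-3) + 4 = 5
σ = (2, 1, 4, 3): 1 + 3 + 6 + 2 = 12
σ = (2, 3, 1, 4): 1 + 0 + 7 + 4 = 12
σ = (2, 3, 4, 1): 1 + 0 + 6 + 10 = 17
σ = (2, 4, 1, 3): 1 + (-7) + 7 + 2 = 3
σ = (2, 4, 3, 1): 1 + (-7) + (-3) + 10 = 1
σ = (3, 1, 2, 4): (-6) + 3 + 3 + 4 = 4
σ = (3, 1, 4, 2): (-6) + 3 + 6 + 9 = 12
σ = (3, 2, 1, 4): (-6) + 24 + 7 + 4 = 29
σ = (3, 2, 4, 1): (-6) + 24 + 6 + 10 = 34
σ = (3, 4, 1, 2): (-6) + (-7) + 7 + 9 = 3
σ = (3, 4, 2, 1): (-6) + (-7) + 3 + 10 = 0
σ = (4, 1, 2, 3): (-5) + 3 + 3 + 2 = 3
σ = (4, 1, 3, 2): (-5) + 3 + (-3) + 9 = 4
σ = (4, 2, 1, 3): (-5) + 24 + 7 + 2 = 28
σ = (4, 2, 3, 1): (-5) + 24 + (-3) + 10 = 26
σ = (4, 3, 1, 2): (-5) + 0 + 7 + 9 = 11
σ = (4, 3, 2, 1): (-5) + 0 + 3 + 10 = 8
Optimal value attained by: σ = (1, 2, 4, 3).
Answer: det⊕(W) = 60; verdict: NONSINGULAR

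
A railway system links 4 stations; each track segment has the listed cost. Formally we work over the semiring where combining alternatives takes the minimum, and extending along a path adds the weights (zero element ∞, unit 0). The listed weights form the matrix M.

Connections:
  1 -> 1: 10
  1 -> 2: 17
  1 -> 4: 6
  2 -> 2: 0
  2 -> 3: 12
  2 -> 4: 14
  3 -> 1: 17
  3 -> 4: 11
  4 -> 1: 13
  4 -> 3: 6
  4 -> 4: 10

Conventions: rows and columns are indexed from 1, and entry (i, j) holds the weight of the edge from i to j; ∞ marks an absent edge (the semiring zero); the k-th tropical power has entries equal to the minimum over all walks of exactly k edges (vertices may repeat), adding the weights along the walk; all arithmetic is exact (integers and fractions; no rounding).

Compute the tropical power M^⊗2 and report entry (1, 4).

M^⊗2:
  [19, 17, 12, 16]
  [27, 0, 12, 14]
  [24, 34, 17, 21]
  [23, 30, 16, 17]
Key observation: the optimum is the walk 1->1->4, with weight 10 + 6 = 16.
Optimal value attained by: walk 1->1->4.
Answer: (M^⊗2)[1][4] = 16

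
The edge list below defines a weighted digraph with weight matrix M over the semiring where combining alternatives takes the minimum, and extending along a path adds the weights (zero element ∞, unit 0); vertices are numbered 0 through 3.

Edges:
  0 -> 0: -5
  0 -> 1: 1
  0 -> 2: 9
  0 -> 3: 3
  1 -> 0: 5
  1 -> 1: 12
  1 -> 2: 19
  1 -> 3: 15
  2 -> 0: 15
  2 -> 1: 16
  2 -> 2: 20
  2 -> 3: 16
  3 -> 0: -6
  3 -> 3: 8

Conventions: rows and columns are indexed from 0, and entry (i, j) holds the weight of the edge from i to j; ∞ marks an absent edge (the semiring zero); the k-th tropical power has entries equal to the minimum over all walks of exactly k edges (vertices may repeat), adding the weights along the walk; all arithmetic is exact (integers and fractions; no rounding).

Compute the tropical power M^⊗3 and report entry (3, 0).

M^⊗2:
  [-10, -4, 4, -2]
  [0, 6, 14, 8]
  [10, 16, 24, 18]
  [-11, -5, 3, -3]
M^⊗3:
  [-15, -9, -1, -7]
  [-5, 1, 9, 3]
  [5, 11, 19, 13]
  [-16, -10, -2, -8]
Key observation: the optimum is the walk 3->0->0->0, with weight (-6) + (-5) + (-5) = -16.
Optimal value attained by: walk 3->0->0->0.
Answer: (M^⊗3)[3][0] = -16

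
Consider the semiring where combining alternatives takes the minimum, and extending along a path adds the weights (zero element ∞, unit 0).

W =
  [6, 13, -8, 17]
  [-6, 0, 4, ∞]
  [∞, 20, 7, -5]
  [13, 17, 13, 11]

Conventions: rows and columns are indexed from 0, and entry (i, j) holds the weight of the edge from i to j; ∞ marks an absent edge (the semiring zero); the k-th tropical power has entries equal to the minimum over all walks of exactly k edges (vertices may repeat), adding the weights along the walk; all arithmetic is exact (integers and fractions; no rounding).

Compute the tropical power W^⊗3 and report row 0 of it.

W^⊗2:
  [7, 12, -2, -13]
  [-6, 0, -14, -1]
  [8, 12, 8, 2]
  [11, 17, 5, 8]
W^⊗3:
  [0, 4, -1, -7]
  [-6, 0, -14, -19]
  [6, 12, 0, 3]
  [11, 17, 3, 0]
Answer: row 0 of W^⊗3 = [0, 4, -1, -7]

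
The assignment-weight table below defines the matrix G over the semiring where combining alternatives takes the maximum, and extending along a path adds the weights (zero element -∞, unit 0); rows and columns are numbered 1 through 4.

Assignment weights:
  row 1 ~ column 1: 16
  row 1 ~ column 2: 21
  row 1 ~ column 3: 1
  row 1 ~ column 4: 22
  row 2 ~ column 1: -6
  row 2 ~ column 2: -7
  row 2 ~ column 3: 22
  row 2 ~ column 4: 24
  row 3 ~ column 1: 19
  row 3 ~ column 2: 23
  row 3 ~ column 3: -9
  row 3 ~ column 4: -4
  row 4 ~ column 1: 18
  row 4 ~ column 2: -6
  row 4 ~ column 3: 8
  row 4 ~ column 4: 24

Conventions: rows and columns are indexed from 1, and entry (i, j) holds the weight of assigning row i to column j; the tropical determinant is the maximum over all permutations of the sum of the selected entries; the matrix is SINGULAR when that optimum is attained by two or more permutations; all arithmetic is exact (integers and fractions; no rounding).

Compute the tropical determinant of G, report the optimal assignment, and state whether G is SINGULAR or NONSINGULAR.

σ = (1, 2, 3, 4): 16 + (-7) + (-9) + 24 = 24
σ = (1, 2, 4, 3): 16 + (-7) + (-4) + 8 = 13
σ = (1, 3, 2, 4): 16 + 22 + 23 + 24 = 85
σ = (1, 3, 4, 2): 16 + 22 + (-4) + (-6) = 28
σ = (1, 4, 2, 3): 16 + 24 + 23 + 8 = 71
σ = (1, 4, 3, 2): 16 + 24 + (-9) + (-6) = 25
σ = (2, 1, 3, 4): 21 + (-6) + (-9) + 24 = 30
σ = (2, 1, 4, 3): 21 + (-6) + (-4) + 8 = 19
σ = (2, 3, 1, 4): 21 + 22 + 19 + 24 = 86
σ = (2, 3, 4, 1): 21 + 22 + (-4) + 18 = 57
σ = (2, 4, 1, 3): 21 + 24 + 19 + 8 = 72
σ = (2, 4, 3, 1): 21 + 24 + (-9) + 18 = 54
σ = (3, 1, 2, 4): 1 + (-6) + 23 + 24 = 42
σ = (3, 1, 4, 2): 1 + (-6) + (-4) + (-6) = -15
σ = (3, 2, 1, 4): 1 + (-7) + 19 + 24 = 37
σ = (3, 2, 4, 1): 1 + (-7) + (-4) + 18 = 8
σ = (3, 4, 1, 2): 1 + 24 + 19 + (-6) = 38
σ = (3, 4, 2, 1): 1 + 24 + 23 + 18 = 66
σ = (4, 1, 2, 3): 22 + (-6) + 23 + 8 = 47
σ = (4, 1, 3, 2): 22 + (-6) + (-9) + (-6) = 1
σ = (4, 2, 1, 3): 22 + (-7) + 19 + 8 = 42
σ = (4, 2, 3, 1): 22 + (-7) + (-9) + 18 = 24
σ = (4, 3, 1, 2): 22 + 22 + 19 + (-6) = 57
σ = (4, 3, 2, 1): 22 + 22 + 23 + 18 = 85
Optimal value attained by: σ = (2, 3, 1, 4).
Answer: det⊕(G) = 86; verdict: NONSINGULAR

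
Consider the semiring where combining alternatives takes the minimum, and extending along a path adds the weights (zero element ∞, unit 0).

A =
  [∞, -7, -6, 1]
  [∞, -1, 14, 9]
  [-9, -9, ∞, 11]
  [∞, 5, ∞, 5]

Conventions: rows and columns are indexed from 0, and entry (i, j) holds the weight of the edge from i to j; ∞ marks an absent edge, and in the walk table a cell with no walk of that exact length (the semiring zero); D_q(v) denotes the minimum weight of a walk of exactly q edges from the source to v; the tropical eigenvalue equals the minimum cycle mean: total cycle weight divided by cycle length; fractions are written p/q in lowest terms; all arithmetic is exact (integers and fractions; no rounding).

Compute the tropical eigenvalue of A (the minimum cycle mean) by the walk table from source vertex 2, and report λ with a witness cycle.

q=0: [∞, ∞, 0, ∞]
q=1: [-9, -9, ∞, 11]
q=2: [∞, -16, -15, -8]
q=3: [-24, -24, -2, -7]
q=4: [-11, -31, -30, -23]
Optimal cycle mean attained by: cycle 0->2->0, total (-6) + (-9), length 2.
Answer: λ = -15/2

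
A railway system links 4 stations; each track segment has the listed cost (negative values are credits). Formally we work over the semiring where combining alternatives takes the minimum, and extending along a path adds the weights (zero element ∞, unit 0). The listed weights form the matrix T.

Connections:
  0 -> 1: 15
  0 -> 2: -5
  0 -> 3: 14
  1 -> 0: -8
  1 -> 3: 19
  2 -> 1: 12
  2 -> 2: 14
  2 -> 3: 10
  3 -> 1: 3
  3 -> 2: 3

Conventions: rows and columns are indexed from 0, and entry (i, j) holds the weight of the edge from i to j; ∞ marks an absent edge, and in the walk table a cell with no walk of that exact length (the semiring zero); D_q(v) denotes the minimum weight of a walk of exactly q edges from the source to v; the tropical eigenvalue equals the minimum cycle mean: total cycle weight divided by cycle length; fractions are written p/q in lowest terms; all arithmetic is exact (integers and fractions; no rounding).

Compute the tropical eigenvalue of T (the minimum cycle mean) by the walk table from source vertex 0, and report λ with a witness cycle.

q=0: [0, ∞, ∞, ∞]
q=1: [∞, 15, -5, 14]
q=2: [7, 7, 9, 5]
q=3: [-1, 8, 2, 19]
q=4: [0, 14, -6, 12]
Optimal cycle mean attained by: cycle 0->2->1->0, total (-5) + 12 + (-8), length 3.
Answer: λ = -1/3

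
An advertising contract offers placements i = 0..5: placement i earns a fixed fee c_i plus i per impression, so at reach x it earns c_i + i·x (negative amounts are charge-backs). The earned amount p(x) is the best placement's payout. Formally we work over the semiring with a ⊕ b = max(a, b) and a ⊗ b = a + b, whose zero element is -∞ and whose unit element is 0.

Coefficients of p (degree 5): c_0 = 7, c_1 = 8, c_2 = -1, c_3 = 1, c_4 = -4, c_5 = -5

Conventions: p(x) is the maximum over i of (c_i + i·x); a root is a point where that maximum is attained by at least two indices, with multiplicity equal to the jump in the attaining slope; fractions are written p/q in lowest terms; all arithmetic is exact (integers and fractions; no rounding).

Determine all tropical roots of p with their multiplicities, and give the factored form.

hull edge (i=0, c=7) to (i=1, c=8): slope 1, span 1
hull edge (i=1, c=8) to (i=5, c=-5): slope -13/4, span 4
Factored form: p(x) = -5 ⊗ (x ⊕ (-1)) ⊗ (x ⊕ 13/4) ⊗ (x ⊕ 13/4) ⊗ (x ⊕ 13/4) ⊗ (x ⊕ 13/4)
Answer: roots = -1 (mult 1), 13/4 (mult 4)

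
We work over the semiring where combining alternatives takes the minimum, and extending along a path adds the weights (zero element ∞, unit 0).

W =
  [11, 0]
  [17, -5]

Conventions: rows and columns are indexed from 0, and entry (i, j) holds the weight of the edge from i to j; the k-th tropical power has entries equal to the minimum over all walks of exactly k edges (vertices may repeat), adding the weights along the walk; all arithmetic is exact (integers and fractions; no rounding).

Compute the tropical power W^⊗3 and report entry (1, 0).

W^⊗2:
  [17, -5]
  [12, -10]
W^⊗3:
  [12, -10]
  [7, -15]
Key observation: the optimum is the walk 1->1->1->0, with weight (-5) + (-5) + 17 = 7.
Optimal value attained by: walk 1->1->1->0.
Answer: (W^⊗3)[1][0] = 7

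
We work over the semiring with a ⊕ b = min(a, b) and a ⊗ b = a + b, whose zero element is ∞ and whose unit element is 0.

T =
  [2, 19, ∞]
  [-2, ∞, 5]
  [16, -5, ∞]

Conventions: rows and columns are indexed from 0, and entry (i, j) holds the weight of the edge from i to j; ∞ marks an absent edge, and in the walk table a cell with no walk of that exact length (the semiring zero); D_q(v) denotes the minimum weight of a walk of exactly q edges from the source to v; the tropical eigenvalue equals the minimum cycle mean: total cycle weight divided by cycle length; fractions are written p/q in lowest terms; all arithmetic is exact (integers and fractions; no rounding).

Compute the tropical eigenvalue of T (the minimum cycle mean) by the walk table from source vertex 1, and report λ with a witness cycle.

q=0: [∞, 0, ∞]
q=1: [-2, ∞, 5]
q=2: [0, 0, ∞]
q=3: [-2, 19, 5]
Optimal cycle mean attained by: cycle 1->2->1, total 5 + (-5), length 2.
Answer: λ = 0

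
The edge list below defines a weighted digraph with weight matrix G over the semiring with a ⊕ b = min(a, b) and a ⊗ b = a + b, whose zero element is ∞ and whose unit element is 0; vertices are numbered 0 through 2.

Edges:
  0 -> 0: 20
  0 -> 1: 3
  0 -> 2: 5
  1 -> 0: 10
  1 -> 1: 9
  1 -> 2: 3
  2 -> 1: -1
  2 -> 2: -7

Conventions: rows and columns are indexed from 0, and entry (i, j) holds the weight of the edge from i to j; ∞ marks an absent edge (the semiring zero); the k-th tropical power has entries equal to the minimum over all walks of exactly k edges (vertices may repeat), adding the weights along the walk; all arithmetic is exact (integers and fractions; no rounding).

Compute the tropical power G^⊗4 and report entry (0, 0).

G^⊗2:
  [13, 4, -2]
  [19, 2, -4]
  [9, -8, -14]
G^⊗3:
  [14, -3, -9]
  [12, -5, -11]
  [2, -15, -21]
G^⊗4:
  [7, -10, -16]
  [5, -12, -18]
  [-5, -22, -28]
Key observation: the optimum is the walk 0->2->2->1->0, with weight 5 + (-7) + (-1) + 10 = 7.
Optimal value attained by: walk 0->2->2->1->0.
Answer: (G^⊗4)[0][0] = 7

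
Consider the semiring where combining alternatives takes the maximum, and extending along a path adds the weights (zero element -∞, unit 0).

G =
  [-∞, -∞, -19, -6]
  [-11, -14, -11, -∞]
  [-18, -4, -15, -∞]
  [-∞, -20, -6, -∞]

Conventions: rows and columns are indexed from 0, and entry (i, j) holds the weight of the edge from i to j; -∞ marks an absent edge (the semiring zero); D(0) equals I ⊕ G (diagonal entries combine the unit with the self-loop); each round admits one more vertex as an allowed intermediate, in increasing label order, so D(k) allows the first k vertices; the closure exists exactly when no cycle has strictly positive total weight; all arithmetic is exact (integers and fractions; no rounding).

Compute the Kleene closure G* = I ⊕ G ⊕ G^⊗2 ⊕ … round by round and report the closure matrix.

D(0):
  [0, -∞, -19, -6]
  [-11, 0, -11, -∞]
  [-18, -4, 0, -∞]
  [-∞, -20, -6, 0]
D(1):
  [0, -∞, -19, -6]
  [-11, 0, -11, -17]
  [-18, -4, 0, -24]
  [-∞, -20, -6, 0]
D(2):
  [0, -∞, -19, -6]
  [-11, 0, -11, -17]
  [-15, -4, 0, -21]
  [-31, -20, -6, 0]
D(3):
  [0, -23, -19, -6]
  [-11, 0, -11, -17]
  [-15, -4, 0, -21]
  [-21, -10, -6, 0]
D(4):
  [0, -16, -12, -6]
  [-11, 0, -11, -17]
  [-15, -4, 0, -21]
  [-21, -10, -6, 0]
Answer: G* = [[0, -16, -12, -6], [-11, 0, -11, -17], [-15, -4, 0, -21], [-21, -10, -6, 0]]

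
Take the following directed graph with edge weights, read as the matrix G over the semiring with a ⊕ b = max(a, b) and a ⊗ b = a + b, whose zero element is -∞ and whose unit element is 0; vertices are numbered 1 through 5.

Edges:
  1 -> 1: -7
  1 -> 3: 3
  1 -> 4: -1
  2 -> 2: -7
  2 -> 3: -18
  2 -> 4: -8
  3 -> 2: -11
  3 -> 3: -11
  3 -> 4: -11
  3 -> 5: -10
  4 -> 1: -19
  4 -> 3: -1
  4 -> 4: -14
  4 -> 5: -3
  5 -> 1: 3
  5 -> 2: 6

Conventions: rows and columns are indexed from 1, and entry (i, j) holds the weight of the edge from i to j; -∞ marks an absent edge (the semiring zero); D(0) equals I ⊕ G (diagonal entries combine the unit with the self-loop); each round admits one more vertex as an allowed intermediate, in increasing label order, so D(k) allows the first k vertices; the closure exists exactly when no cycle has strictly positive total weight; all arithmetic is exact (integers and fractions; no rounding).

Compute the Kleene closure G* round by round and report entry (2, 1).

D(0):
  [0, -∞, 3, -1, -∞]
  [-∞, 0, -18, -8, -∞]
  [-∞, -11, 0, -11, -10]
  [-19, -∞, -1, 0, -3]
  [3, 6, -∞, -∞, 0]
D(1):
  [0, -∞, 3, -1, -∞]
  [-∞, 0, -18, -8, -∞]
  [-∞, -11, 0, -11, -10]
  [-19, -∞, -1, 0, -3]
  [3, 6, 6, 2, 0]
D(2):
  [0, -∞, 3, -1, -∞]
  [-∞, 0, -18, -8, -∞]
  [-∞, -11, 0, -11, -10]
  [-19, -∞, -1, 0, -3]
  [3, 6, 6, 2, 0]
D(3):
  [0, -8, 3, -1, -7]
  [-∞, 0, -18, -8, -28]
  [-∞, -11, 0, -11, -10]
  [-19, -12, -1, 0, -3]
  [3, 6, 6, 2, 0]
D(4):
  [0, -8, 3, -1, -4]
  [-27, 0, -9, -8, -11]
  [-30, -11, 0, -11, -10]
  [-19, -12, -1, 0, -3]
  [3, 6, 6, 2, 0]
D(5):
  [0, 2, 3, -1, -4]
  [-8, 0, -5, -8, -11]
  [-7, -4, 0, -8, -10]
  [0, 3, 3, 0, -3]
  [3, 6, 6, 2, 0]
Answer: G*[2][1] = -8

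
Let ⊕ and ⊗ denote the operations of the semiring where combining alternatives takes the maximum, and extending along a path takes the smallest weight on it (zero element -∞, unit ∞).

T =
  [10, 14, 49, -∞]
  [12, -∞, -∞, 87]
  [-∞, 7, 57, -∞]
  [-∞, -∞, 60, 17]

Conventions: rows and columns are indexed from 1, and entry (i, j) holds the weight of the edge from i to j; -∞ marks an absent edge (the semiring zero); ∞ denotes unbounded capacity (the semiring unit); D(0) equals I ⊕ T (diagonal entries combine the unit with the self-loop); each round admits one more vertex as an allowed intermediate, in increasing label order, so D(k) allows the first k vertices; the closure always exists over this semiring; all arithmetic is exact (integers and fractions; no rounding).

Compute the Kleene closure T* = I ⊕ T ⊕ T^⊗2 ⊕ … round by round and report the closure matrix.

D(0):
  [∞, 14, 49, -∞]
  [12, ∞, -∞, 87]
  [-∞, 7, ∞, -∞]
  [-∞, -∞, 60, ∞]
D(1):
  [∞, 14, 49, -∞]
  [12, ∞, 12, 87]
  [-∞, 7, ∞, -∞]
  [-∞, -∞, 60, ∞]
D(2):
  [∞, 14, 49, 14]
  [12, ∞, 12, 87]
  [7, 7, ∞, 7]
  [-∞, -∞, 60, ∞]
D(3):
  [∞, 14, 49, 14]
  [12, ∞, 12, 87]
  [7, 7, ∞, 7]
  [7, 7, 60, ∞]
D(4):
  [∞, 14, 49, 14]
  [12, ∞, 60, 87]
  [7, 7, ∞, 7]
  [7, 7, 60, ∞]
Answer: T* = [[∞, 14, 49, 14], [12, ∞, 60, 87], [7, 7, ∞, 7], [7, 7, 60, ∞]]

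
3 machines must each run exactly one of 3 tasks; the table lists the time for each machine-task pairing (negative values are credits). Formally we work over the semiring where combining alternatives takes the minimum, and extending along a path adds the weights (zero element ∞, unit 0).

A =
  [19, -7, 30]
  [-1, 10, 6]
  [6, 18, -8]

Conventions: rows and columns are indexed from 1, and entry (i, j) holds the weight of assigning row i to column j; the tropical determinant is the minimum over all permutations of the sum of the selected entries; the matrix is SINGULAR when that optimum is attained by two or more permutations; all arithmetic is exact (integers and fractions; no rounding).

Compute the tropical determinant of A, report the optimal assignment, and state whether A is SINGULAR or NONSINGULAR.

σ = (1, 2, 3): 19 + 10 + (-8) = 21
σ = (1, 3, 2): 19 + 6 + 18 = 43
σ = (2, 1, 3): (-7) + (-1) + (-8) = -16
σ = (2, 3, 1): (-7) + 6 + 6 = 5
σ = (3, 1, 2): 30 + (-1) + 18 = 47
σ = (3, 2, 1): 30 + 10 + 6 = 46
Optimal value attained by: σ = (2, 1, 3).
Answer: det⊕(A) = -16; verdict: NONSINGULAR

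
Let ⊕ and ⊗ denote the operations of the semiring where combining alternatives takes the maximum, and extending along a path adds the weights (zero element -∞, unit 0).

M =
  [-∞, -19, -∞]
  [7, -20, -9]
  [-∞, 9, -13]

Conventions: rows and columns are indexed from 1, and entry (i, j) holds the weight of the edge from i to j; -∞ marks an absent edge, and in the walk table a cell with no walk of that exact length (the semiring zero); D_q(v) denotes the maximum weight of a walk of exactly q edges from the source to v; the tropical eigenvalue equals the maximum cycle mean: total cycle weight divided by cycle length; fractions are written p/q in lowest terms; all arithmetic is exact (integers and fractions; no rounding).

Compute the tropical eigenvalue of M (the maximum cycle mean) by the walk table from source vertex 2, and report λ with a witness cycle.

q=0: [-∞, 0, -∞]
q=1: [7, -20, -9]
q=2: [-13, 0, -22]
q=3: [7, -13, -9]
Optimal cycle mean attained by: cycle 2->3->2, total (-9) + 9, length 2.
Answer: λ = 0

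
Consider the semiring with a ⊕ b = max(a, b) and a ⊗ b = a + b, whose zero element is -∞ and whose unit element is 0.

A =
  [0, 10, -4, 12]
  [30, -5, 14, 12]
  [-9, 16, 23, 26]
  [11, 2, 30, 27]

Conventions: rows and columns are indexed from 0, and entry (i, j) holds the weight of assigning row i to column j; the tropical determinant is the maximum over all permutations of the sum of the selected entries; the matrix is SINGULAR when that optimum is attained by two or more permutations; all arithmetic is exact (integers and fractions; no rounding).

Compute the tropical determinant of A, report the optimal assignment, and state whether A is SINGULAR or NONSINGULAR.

σ = (0, 1, 2, 3): 0 + (-5) + 23 + 27 = 45
σ = (0, 1, 3, 2): 0 + (-5) + 26 + 30 = 51
σ = (0, 2, 1, 3): 0 + 14 + 16 + 27 = 57
σ = (0, 2, 3, 1): 0 + 14 + 26 + 2 = 42
σ = (0, 3, 1, 2): 0 + 12 + 16 + 30 = 58
σ = (0, 3, 2, 1): 0 + 12 + 23 + 2 = 37
σ = (1, 0, 2, 3): 10 + 30 + 23 + 27 = 90
σ = (1, 0, 3, 2): 10 + 30 + 26 + 30 = 96
σ = (1, 2, 0, 3): 10 + 14 + (-9) + 27 = 42
σ = (1, 2, 3, 0): 10 + 14 + 26 + 11 = 61
σ = (1, 3, 0, 2): 10 + 12 + (-9) + 30 = 43
σ = (1, 3, 2, 0): 10 + 12 + 23 + 11 = 56
σ = (2, 0, 1, 3): (-4) + 30 + 16 + 27 = 69
σ = (2, 0, 3, 1): (-4) + 30 + 26 + 2 = 54
σ = (2, 1, 0, 3): (-4) + (-5) + (-9) + 27 = 9
σ = (2, 1, 3, 0): (-4) + (-5) + 26 + 11 = 28
σ = (2, 3, 0, 1): (-4) + 12 + (-9) + 2 = 1
σ = (2, 3, 1, 0): (-4) + 12 + 16 + 11 = 35
σ = (3, 0, 1, 2): 12 + 30 + 16 + 30 = 88
σ = (3, 0, 2, 1): 12 + 30 + 23 + 2 = 67
σ = (3, 1, 0, 2): 12 + (-5) + (-9) + 30 = 28
σ = (3, 1, 2, 0): 12 + (-5) + 23 + 11 = 41
σ = (3, 2, 0, 1): 12 + 14 + (-9) + 2 = 19
σ = (3, 2, 1, 0): 12 + 14 + 16 + 11 = 53
Optimal value attained by: σ = (1, 0, 3, 2).
Answer: det⊕(A) = 96; verdict: NONSINGULAR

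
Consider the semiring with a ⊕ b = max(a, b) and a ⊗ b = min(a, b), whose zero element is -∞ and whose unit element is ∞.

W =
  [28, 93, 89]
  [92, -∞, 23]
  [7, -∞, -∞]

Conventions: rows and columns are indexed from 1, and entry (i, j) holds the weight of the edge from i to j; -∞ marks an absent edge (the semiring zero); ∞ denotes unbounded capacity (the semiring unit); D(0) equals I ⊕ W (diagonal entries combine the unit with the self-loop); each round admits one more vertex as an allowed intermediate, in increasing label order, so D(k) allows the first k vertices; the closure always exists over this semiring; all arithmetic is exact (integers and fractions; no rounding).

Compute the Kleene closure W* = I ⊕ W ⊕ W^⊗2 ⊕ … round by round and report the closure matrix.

D(0):
  [∞, 93, 89]
  [92, ∞, 23]
  [7, -∞, ∞]
D(1):
  [∞, 93, 89]
  [92, ∞, 89]
  [7, 7, ∞]
D(2):
  [∞, 93, 89]
  [92, ∞, 89]
  [7, 7, ∞]
D(3):
  [∞, 93, 89]
  [92, ∞, 89]
  [7, 7, ∞]
Answer: W* = [[∞, 93, 89], [92, ∞, 89], [7, 7, ∞]]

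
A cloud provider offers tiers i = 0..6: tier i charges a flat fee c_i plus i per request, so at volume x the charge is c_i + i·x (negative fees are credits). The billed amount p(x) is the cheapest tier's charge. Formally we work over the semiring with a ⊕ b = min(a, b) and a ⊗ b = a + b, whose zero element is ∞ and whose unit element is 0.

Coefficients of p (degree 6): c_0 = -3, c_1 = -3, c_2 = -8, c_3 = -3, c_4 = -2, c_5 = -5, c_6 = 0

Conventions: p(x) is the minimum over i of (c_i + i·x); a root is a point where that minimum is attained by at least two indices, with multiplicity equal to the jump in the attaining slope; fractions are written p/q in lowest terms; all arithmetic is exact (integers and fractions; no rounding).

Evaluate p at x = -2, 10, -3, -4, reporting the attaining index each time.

p(-2) = min(-3+0·(-2)=-3, -3+1·(-2)=-5, -8+2·(-2)=-12, -3+3·(-2)=-9, -2+4·(-2)=-10, -5+5·(-2)=-15, 0+6·(-2)=-12) = -15 (attained by i=5)
p(10) = min(-3+0·10=-3, -3+1·10=7, -8+2·10=12, -3+3·10=27, -2+4·10=38, -5+5·10=45, 0+6·10=60) = -3 (attained by i=0)
p(-3) = min(-3+0·(-3)=-3, -3+1·(-3)=-6, -8+2·(-3)=-14, -3+3·(-3)=-12, -2+4·(-3)=-14, -5+5·(-3)=-20, 0+6·(-3)=-18) = -20 (attained by i=5)
p(-4) = min(-3+0·(-4)=-3, -3+1·(-4)=-7, -8+2·(-4)=-16, -3+3·(-4)=-15, -2+4·(-4)=-18, -5+5·(-4)=-25, 0+6·(-4)=-24) = -25 (attained by i=5)
Answer: p(-2) = -15; p(10) = -3; p(-3) = -20; p(-4) = -25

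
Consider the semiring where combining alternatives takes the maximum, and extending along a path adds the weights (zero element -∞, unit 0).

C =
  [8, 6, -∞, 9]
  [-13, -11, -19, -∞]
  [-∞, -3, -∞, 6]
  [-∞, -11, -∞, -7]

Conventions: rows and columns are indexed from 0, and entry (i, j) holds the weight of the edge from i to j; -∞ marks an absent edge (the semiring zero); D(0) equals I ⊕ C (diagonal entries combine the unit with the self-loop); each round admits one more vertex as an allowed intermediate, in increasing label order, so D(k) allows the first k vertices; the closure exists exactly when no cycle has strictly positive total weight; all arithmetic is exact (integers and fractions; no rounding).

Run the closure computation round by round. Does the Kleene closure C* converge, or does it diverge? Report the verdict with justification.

Detection: at round 0, diagonal entry (0, 0) turns strictly positive.
Key observation: the cycle 0->0 has total weight 8, which is strictly positive.
Answer: DIVERGES — positive cycle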